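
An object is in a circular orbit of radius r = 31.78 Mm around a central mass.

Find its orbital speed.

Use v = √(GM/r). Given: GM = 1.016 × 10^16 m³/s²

Convert to SI: r = 31.78 Mm = 3.178e+07 m.
For a circular orbit, gravity supplies the centripetal force, so v = √(GM / r).
v = √(1.016e+16 / 3.178e+07) m/s ≈ 1.788e+04 m/s = 17.88 km/s.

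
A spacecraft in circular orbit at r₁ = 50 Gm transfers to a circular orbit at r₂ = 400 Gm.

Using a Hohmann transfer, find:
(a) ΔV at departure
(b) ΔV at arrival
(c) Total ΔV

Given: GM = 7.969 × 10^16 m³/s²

Convert to SI: r₁ = 50 Gm = 5e+10 m; r₂ = 400 Gm = 4e+11 m.
Transfer semi-major axis: a_t = (r₁ + r₂)/2 = (5e+10 + 4e+11)/2 = 2.25e+11 m.
Circular speeds: v₁ = √(GM/r₁) = 1262.46 m/s, v₂ = √(GM/r₂) = 446.346 m/s.
Transfer speeds (vis-viva v² = GM(2/r − 1/a_t)): v₁ᵗ = 1683.28 m/s, v₂ᵗ = 210.41 m/s.
(a) ΔV₁ = |v₁ᵗ − v₁| ≈ 420.8 m/s = 420.8 m/s.
(b) ΔV₂ = |v₂ − v₂ᵗ| ≈ 235.9 m/s = 235.9 m/s.
(c) ΔV_total = ΔV₁ + ΔV₂ ≈ 656.8 m/s = 656.8 m/s.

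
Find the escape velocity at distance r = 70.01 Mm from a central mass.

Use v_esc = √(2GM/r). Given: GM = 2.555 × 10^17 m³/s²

Convert to SI: r = 70.01 Mm = 7.001e+07 m.
Escape velocity comes from setting total energy to zero: ½v² − GM/r = 0 ⇒ v_esc = √(2GM / r).
v_esc = √(2 · 2.555e+17 / 7.001e+07) m/s ≈ 8.543e+04 m/s = 85.43 km/s.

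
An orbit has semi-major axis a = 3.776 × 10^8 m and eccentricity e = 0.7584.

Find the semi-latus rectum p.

p = a (1 − e²).
p = 3.776e+08 · (1 − (0.7584)²) = 3.776e+08 · 0.424829 ≈ 1.604e+08 m = 1.604 × 10^8 m.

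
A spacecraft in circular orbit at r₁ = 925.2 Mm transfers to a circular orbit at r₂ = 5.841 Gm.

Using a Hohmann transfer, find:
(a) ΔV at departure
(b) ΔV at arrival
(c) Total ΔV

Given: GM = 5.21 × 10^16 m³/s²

Convert to SI: r₁ = 925.2 Mm = 9.252e+08 m; r₂ = 5.841 Gm = 5.841e+09 m.
Transfer semi-major axis: a_t = (r₁ + r₂)/2 = (9.252e+08 + 5.841e+09)/2 = 3.3831e+09 m.
Circular speeds: v₁ = √(GM/r₁) = 7504.14 m/s, v₂ = √(GM/r₂) = 2986.59 m/s.
Transfer speeds (vis-viva v² = GM(2/r − 1/a_t)): v₁ᵗ = 9860.23 m/s, v₂ᵗ = 1561.84 m/s.
(a) ΔV₁ = |v₁ᵗ − v₁| ≈ 2356 m/s = 2.356 km/s.
(b) ΔV₂ = |v₂ − v₂ᵗ| ≈ 1425 m/s = 1.425 km/s.
(c) ΔV_total = ΔV₁ + ΔV₂ ≈ 3781 m/s = 3.781 km/s.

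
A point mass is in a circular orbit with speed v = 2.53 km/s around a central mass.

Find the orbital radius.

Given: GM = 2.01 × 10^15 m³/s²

Convert to SI: v = 2.53 km/s = 2530 m/s.
For a circular orbit, v² = GM / r, so r = GM / v².
r = 2.01e+15 / (2530)² m ≈ 3.14e+08 m = 3.14 × 10^8 m.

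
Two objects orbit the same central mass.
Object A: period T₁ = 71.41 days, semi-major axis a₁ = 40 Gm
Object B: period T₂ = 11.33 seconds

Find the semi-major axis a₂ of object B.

Convert to SI: T₁ = 71.41 days = 6.16982e+06 s; a₁ = 40 Gm = 4e+10 m.
Kepler's third law: (T₁/T₂)² = (a₁/a₂)³ ⇒ a₂ = a₁ · (T₂/T₁)^(2/3).
T₂/T₁ = 11.33 / 6.16982e+06 = 1.83636e-06.
a₂ = 4e+10 · (1.83636e-06)^(2/3) m ≈ 5.998e+06 m = 5.998 Mm.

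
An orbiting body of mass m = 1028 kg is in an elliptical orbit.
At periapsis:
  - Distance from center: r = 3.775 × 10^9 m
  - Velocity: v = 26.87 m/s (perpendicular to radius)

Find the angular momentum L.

Since v is perpendicular to r, L = m · v · r.
L = 1028 · 26.87 · 3.775e+09 kg·m²/s ≈ 1.043e+14 kg·m²/s.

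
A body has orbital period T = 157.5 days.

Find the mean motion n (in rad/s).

Convert to SI: T = 157.5 days = 1.3608e+07 s.
n = 2π / T.
n = 2π / 1.3608e+07 s ≈ 4.617e-07 rad/s.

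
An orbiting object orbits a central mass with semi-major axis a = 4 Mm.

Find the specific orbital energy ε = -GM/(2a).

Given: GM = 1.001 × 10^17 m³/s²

Convert to SI: a = 4 Mm = 4e+06 m.
ε = −GM / (2a).
ε = −1.001e+17 / (2 · 4e+06) J/kg ≈ -1.251e+10 J/kg = -12.51 GJ/kg.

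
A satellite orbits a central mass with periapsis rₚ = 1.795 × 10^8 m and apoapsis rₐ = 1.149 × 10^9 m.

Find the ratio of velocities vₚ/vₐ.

Conservation of angular momentum gives rₚvₚ = rₐvₐ, so vₚ/vₐ = rₐ/rₚ.
vₚ/vₐ = 1.149e+09 / 1.795e+08 ≈ 6.401.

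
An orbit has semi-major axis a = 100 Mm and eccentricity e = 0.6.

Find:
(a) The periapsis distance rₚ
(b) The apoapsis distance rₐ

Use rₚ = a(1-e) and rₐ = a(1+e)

Convert to SI: a = 100 Mm = 1e+08 m.
(a) rₚ = a(1 − e) = 1e+08 · (1 − 0.6) = 1e+08 · 0.4 ≈ 4e+07 m = 40 Mm.
(b) rₐ = a(1 + e) = 1e+08 · (1 + 0.6) = 1e+08 · 1.6 ≈ 1.6e+08 m = 160 Mm.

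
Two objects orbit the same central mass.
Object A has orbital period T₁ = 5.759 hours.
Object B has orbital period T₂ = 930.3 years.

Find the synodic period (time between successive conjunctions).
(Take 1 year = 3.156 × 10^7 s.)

Convert to SI: T₁ = 5.759 hours = 20732.4 s; T₂ = 930.3 years = 2.93603e+10 s.
T_syn = |T₁ · T₂ / (T₁ − T₂)|.
T_syn = |20732.4 · 2.93603e+10 / (20732.4 − 2.93603e+10)| s ≈ 2.073e+04 s = 5.759 hours.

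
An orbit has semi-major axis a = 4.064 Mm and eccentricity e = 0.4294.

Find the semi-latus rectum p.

Convert to SI: a = 4.064 Mm = 4.064e+06 m.
p = a (1 − e²).
p = 4.064e+06 · (1 − (0.4294)²) = 4.064e+06 · 0.815616 ≈ 3.315e+06 m = 3.315 Mm.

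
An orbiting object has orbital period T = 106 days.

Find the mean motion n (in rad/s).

Convert to SI: T = 106 days = 9.1584e+06 s.
n = 2π / T.
n = 2π / 9.1584e+06 s ≈ 6.861e-07 rad/s.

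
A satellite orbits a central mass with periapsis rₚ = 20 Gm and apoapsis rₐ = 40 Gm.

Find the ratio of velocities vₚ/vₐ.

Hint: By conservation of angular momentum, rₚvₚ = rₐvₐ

Convert to SI: rₚ = 20 Gm = 2e+10 m; rₐ = 40 Gm = 4e+10 m.
Conservation of angular momentum gives rₚvₚ = rₐvₐ, so vₚ/vₐ = rₐ/rₚ.
vₚ/vₐ = 4e+10 / 2e+10 ≈ 2.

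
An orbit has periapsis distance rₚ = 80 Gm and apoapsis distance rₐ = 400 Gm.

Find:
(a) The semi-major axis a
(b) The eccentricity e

Convert to SI: rₚ = 80 Gm = 8e+10 m; rₐ = 400 Gm = 4e+11 m.
(a) a = (rₚ + rₐ) / 2 = (8e+10 + 4e+11) / 2 ≈ 2.4e+11 m = 240 Gm.
(b) e = (rₐ − rₚ) / (rₐ + rₚ) = (4e+11 − 8e+10) / (4e+11 + 8e+10) ≈ 0.6667.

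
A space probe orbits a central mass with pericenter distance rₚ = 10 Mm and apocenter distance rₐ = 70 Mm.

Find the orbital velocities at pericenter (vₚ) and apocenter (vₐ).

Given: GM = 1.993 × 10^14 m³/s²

Convert to SI: rₚ = 10 Mm = 1e+07 m; rₐ = 70 Mm = 7e+07 m.
Use the vis-viva equation v² = GM(2/r − 1/a) with a = (rₚ + rₐ)/2 = (1e+07 + 7e+07)/2 = 4e+07 m.
vₚ = √(GM · (2/rₚ − 1/a)) = √(1.993e+14 · (2/1e+07 − 1/4e+07)) m/s ≈ 5906 m/s = 5.906 km/s.
vₐ = √(GM · (2/rₐ − 1/a)) = √(1.993e+14 · (2/7e+07 − 1/4e+07)) m/s ≈ 843.7 m/s = 843.7 m/s.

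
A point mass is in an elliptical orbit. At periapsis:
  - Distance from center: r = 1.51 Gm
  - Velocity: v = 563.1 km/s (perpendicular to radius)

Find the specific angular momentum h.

Convert to SI: r = 1.51 Gm = 1.51e+09 m; v = 563.1 km/s = 563100 m/s.
With v perpendicular to r, h = r · v.
h = 1.51e+09 · 563100 m²/s ≈ 8.503e+14 m²/s.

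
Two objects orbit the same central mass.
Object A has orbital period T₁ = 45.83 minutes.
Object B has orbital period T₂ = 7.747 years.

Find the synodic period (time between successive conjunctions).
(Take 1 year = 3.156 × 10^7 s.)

Convert to SI: T₁ = 45.83 minutes = 2749.8 s; T₂ = 7.747 years = 2.44495e+08 s.
T_syn = |T₁ · T₂ / (T₁ − T₂)|.
T_syn = |2749.8 · 2.44495e+08 / (2749.8 − 2.44495e+08)| s ≈ 2750 s = 45.83 minutes.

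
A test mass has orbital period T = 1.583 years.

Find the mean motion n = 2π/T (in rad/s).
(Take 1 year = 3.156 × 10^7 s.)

Convert to SI: T = 1.583 years = 4.99595e+07 s.
n = 2π / T.
n = 2π / 4.99595e+07 s ≈ 1.258e-07 rad/s.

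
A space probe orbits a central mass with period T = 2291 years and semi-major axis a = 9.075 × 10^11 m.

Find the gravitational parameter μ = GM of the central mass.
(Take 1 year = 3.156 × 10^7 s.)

Convert to SI: T = 2291 years = 7.2304e+10 s.
GM = 4π² · a³ / T².
GM = 4π² · (9.075e+11)³ / (7.2304e+10)² m³/s² ≈ 5.644e+15 m³/s² = 5.644 × 10^15 m³/s².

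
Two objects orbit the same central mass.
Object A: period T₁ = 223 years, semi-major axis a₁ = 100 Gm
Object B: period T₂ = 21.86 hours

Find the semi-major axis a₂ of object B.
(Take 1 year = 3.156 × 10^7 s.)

Convert to SI: T₁ = 223 years = 7.03788e+09 s; a₁ = 100 Gm = 1e+11 m; T₂ = 21.86 hours = 78696 s.
Kepler's third law: (T₁/T₂)² = (a₁/a₂)³ ⇒ a₂ = a₁ · (T₂/T₁)^(2/3).
T₂/T₁ = 78696 / 7.03788e+09 = 1.11818e-05.
a₂ = 1e+11 · (1.11818e-05)^(2/3) m ≈ 5e+07 m = 50 Mm.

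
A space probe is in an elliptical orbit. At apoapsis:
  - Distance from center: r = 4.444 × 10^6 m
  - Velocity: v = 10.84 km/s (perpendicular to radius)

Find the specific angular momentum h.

Convert to SI: v = 10.84 km/s = 10840 m/s.
With v perpendicular to r, h = r · v.
h = 4.444e+06 · 10840 m²/s ≈ 4.817e+10 m²/s.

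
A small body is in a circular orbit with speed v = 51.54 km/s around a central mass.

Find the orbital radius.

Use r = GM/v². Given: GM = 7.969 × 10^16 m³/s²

Convert to SI: v = 51.54 km/s = 51540 m/s.
For a circular orbit, v² = GM / r, so r = GM / v².
r = 7.969e+16 / (51540)² m ≈ 3e+07 m = 30 Mm.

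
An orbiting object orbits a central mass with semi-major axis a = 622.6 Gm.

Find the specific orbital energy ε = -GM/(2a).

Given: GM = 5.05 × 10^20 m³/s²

Convert to SI: a = 622.6 Gm = 6.226e+11 m.
ε = −GM / (2a).
ε = −5.05e+20 / (2 · 6.226e+11) J/kg ≈ -4.056e+08 J/kg = -405.6 MJ/kg.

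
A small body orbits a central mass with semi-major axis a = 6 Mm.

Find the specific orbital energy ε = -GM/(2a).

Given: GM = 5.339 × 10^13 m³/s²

Convert to SI: a = 6 Mm = 6e+06 m.
ε = −GM / (2a).
ε = −5.339e+13 / (2 · 6e+06) J/kg ≈ -4.449e+06 J/kg = -4.449 MJ/kg.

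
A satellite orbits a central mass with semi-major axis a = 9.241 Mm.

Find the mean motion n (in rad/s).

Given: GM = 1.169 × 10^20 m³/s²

Convert to SI: a = 9.241 Mm = 9.241e+06 m.
n = √(GM / a³).
n = √(1.169e+20 / (9.241e+06)³) rad/s ≈ 0.3849 rad/s.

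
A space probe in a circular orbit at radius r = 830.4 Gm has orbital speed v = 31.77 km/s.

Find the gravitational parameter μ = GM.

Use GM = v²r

Convert to SI: r = 830.4 Gm = 8.304e+11 m; v = 31.77 km/s = 31770 m/s.
For a circular orbit v² = GM/r, so GM = v² · r.
GM = (31770)² · 8.304e+11 m³/s² ≈ 8.382e+20 m³/s² = 8.382 × 10^20 m³/s².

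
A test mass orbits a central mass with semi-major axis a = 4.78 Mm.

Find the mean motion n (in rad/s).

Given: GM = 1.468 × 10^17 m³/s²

Convert to SI: a = 4.78 Mm = 4.78e+06 m.
n = √(GM / a³).
n = √(1.468e+17 / (4.78e+06)³) rad/s ≈ 0.03666 rad/s.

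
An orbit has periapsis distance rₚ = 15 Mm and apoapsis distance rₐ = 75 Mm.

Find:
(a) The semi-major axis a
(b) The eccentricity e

Convert to SI: rₚ = 15 Mm = 1.5e+07 m; rₐ = 75 Mm = 7.5e+07 m.
(a) a = (rₚ + rₐ) / 2 = (1.5e+07 + 7.5e+07) / 2 ≈ 4.5e+07 m = 45 Mm.
(b) e = (rₐ − rₚ) / (rₐ + rₚ) = (7.5e+07 − 1.5e+07) / (7.5e+07 + 1.5e+07) ≈ 0.6667.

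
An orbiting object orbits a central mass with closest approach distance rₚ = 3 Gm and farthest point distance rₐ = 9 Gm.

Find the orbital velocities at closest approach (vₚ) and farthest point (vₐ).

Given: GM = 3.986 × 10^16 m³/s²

Convert to SI: rₚ = 3 Gm = 3e+09 m; rₐ = 9 Gm = 9e+09 m.
Use the vis-viva equation v² = GM(2/r − 1/a) with a = (rₚ + rₐ)/2 = (3e+09 + 9e+09)/2 = 6e+09 m.
vₚ = √(GM · (2/rₚ − 1/a)) = √(3.986e+16 · (2/3e+09 − 1/6e+09)) m/s ≈ 4464 m/s = 4.464 km/s.
vₐ = √(GM · (2/rₐ − 1/a)) = √(3.986e+16 · (2/9e+09 − 1/6e+09)) m/s ≈ 1488 m/s = 1.488 km/s.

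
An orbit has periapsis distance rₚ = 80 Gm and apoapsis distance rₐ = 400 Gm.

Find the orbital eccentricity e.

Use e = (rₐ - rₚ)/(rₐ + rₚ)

Convert to SI: rₚ = 80 Gm = 8e+10 m; rₐ = 400 Gm = 4e+11 m.
e = (rₐ − rₚ) / (rₐ + rₚ).
e = (4e+11 − 8e+10) / (4e+11 + 8e+10) = 3.2e+11 / 4.8e+11 ≈ 0.6667.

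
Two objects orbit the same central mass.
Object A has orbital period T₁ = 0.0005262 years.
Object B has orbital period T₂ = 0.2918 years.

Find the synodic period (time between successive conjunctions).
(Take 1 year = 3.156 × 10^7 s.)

Convert to SI: T₁ = 0.0005262 years = 16606.9 s; T₂ = 0.2918 years = 9.20921e+06 s.
T_syn = |T₁ · T₂ / (T₁ − T₂)|.
T_syn = |16606.9 · 9.20921e+06 / (16606.9 − 9.20921e+06)| s ≈ 1.664e+04 s = 0.0005272 years.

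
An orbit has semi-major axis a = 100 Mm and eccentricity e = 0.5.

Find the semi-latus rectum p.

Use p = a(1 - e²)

Convert to SI: a = 100 Mm = 1e+08 m.
p = a (1 − e²).
p = 1e+08 · (1 − (0.5)²) = 1e+08 · 0.75 ≈ 7.5e+07 m = 75 Mm.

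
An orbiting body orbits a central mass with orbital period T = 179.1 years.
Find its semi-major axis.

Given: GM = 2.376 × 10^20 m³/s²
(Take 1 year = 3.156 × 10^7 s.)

Convert to SI: T = 179.1 years = 5.6524e+09 s.
Invert Kepler's third law: a = (GM · T² / (4π²))^(1/3).
Substituting T = 5.6524e+09 s and GM = 2.376e+20 m³/s²:
a = (2.376e+20 · (5.6524e+09)² / (4π²))^(1/3) m
a ≈ 5.772e+12 m = 5.772 Tm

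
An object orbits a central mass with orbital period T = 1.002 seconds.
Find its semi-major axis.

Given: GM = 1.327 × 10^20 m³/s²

Invert Kepler's third law: a = (GM · T² / (4π²))^(1/3).
Substituting T = 1.002 s and GM = 1.327e+20 m³/s²:
a = (1.327e+20 · (1.002)² / (4π²))^(1/3) m
a ≈ 1.5e+06 m = 1.5 Mm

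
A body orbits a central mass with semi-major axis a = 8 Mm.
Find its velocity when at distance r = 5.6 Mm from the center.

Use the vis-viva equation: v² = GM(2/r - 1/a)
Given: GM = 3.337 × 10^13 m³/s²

Convert to SI: a = 8 Mm = 8e+06 m; r = 5.6 Mm = 5.6e+06 m.
Vis-viva: v = √(GM · (2/r − 1/a)).
2/r − 1/a = 2/5.6e+06 − 1/8e+06 = 2.32143e-07 m⁻¹.
v = √(3.337e+13 · 2.32143e-07) m/s ≈ 2783 m/s = 2.783 km/s.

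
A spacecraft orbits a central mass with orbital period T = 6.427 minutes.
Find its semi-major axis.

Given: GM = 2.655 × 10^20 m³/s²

Convert to SI: T = 6.427 minutes = 385.62 s.
Invert Kepler's third law: a = (GM · T² / (4π²))^(1/3).
Substituting T = 385.62 s and GM = 2.655e+20 m³/s²:
a = (2.655e+20 · (385.62)² / (4π²))^(1/3) m
a ≈ 1e+08 m = 100 Mm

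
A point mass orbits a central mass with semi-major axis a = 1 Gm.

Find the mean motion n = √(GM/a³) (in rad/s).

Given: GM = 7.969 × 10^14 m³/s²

Convert to SI: a = 1 Gm = 1e+09 m.
n = √(GM / a³).
n = √(7.969e+14 / (1e+09)³) rad/s ≈ 8.927e-07 rad/s.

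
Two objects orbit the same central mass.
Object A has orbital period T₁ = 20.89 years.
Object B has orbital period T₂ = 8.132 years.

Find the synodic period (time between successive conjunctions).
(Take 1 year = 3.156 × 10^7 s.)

Convert to SI: T₁ = 20.89 years = 6.59288e+08 s; T₂ = 8.132 years = 2.56646e+08 s.
T_syn = |T₁ · T₂ / (T₁ − T₂)|.
T_syn = |6.59288e+08 · 2.56646e+08 / (6.59288e+08 − 2.56646e+08)| s ≈ 4.202e+08 s = 13.32 years.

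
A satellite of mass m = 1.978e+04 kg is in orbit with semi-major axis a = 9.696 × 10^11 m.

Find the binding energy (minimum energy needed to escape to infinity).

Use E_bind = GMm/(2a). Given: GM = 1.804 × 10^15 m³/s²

Total orbital energy is E = −GMm/(2a); binding energy is E_bind = −E = GMm/(2a).
E_bind = 1.804e+15 · 1.978e+04 / (2 · 9.696e+11) J ≈ 1.84e+07 J = 18.4 MJ.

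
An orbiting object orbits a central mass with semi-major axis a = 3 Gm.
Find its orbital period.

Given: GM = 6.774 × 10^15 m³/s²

Convert to SI: a = 3 Gm = 3e+09 m.
Kepler's third law: T = 2π √(a³ / GM).
Substituting a = 3e+09 m and GM = 6.774e+15 m³/s²:
T = 2π √((3e+09)³ / 6.774e+15) s
T ≈ 1.254e+07 s = 145.2 days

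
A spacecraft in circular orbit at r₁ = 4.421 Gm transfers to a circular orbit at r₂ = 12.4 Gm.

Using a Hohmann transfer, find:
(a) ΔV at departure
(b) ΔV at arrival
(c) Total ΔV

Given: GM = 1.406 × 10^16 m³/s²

Convert to SI: r₁ = 4.421 Gm = 4.421e+09 m; r₂ = 12.4 Gm = 1.24e+10 m.
Transfer semi-major axis: a_t = (r₁ + r₂)/2 = (4.421e+09 + 1.24e+10)/2 = 8.4105e+09 m.
Circular speeds: v₁ = √(GM/r₁) = 1783.33 m/s, v₂ = √(GM/r₂) = 1064.83 m/s.
Transfer speeds (vis-viva v² = GM(2/r − 1/a_t)): v₁ᵗ = 2165.37 m/s, v₂ᵗ = 772.025 m/s.
(a) ΔV₁ = |v₁ᵗ − v₁| ≈ 382 m/s = 382 m/s.
(b) ΔV₂ = |v₂ − v₂ᵗ| ≈ 292.8 m/s = 292.8 m/s.
(c) ΔV_total = ΔV₁ + ΔV₂ ≈ 674.8 m/s = 674.8 m/s.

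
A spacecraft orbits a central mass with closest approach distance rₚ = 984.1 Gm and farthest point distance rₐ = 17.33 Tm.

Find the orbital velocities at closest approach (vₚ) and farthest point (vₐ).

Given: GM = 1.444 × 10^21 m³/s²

Convert to SI: rₚ = 984.1 Gm = 9.841e+11 m; rₐ = 17.33 Tm = 1.733e+13 m.
Use the vis-viva equation v² = GM(2/r − 1/a) with a = (rₚ + rₐ)/2 = (9.841e+11 + 1.733e+13)/2 = 9.15705e+12 m.
vₚ = √(GM · (2/rₚ − 1/a)) = √(1.444e+21 · (2/9.841e+11 − 1/9.15705e+12)) m/s ≈ 5.27e+04 m/s = 52.7 km/s.
vₐ = √(GM · (2/rₐ − 1/a)) = √(1.444e+21 · (2/1.733e+13 − 1/9.15705e+12)) m/s ≈ 2992 m/s = 2.992 km/s.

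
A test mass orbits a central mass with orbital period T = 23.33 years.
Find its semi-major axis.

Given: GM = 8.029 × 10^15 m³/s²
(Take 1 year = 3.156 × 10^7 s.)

Convert to SI: T = 23.33 years = 7.36295e+08 s.
Invert Kepler's third law: a = (GM · T² / (4π²))^(1/3).
Substituting T = 7.36295e+08 s and GM = 8.029e+15 m³/s²:
a = (8.029e+15 · (7.36295e+08)² / (4π²))^(1/3) m
a ≈ 4.795e+10 m = 47.95 Gm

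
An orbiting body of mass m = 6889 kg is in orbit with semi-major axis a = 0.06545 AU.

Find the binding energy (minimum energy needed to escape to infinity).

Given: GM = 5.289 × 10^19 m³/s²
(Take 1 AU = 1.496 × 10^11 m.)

Convert to SI: a = 0.06545 AU = 9.79132e+09 m.
Total orbital energy is E = −GMm/(2a); binding energy is E_bind = −E = GMm/(2a).
E_bind = 5.289e+19 · 6889 / (2 · 9.79132e+09) J ≈ 1.861e+13 J = 18.61 TJ.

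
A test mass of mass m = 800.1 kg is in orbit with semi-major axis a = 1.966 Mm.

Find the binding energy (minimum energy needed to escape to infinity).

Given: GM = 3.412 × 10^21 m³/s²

Convert to SI: a = 1.966 Mm = 1.966e+06 m.
Total orbital energy is E = −GMm/(2a); binding energy is E_bind = −E = GMm/(2a).
E_bind = 3.412e+21 · 800.1 / (2 · 1.966e+06) J ≈ 6.943e+17 J = 694.3 PJ.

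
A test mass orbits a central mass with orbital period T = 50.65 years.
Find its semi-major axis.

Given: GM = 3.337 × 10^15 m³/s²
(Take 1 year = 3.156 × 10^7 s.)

Convert to SI: T = 50.65 years = 1.59851e+09 s.
Invert Kepler's third law: a = (GM · T² / (4π²))^(1/3).
Substituting T = 1.59851e+09 s and GM = 3.337e+15 m³/s²:
a = (3.337e+15 · (1.59851e+09)² / (4π²))^(1/3) m
a ≈ 6e+10 m = 60 Gm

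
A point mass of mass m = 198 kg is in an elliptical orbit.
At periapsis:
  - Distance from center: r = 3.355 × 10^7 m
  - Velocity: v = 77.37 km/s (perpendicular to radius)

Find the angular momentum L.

Convert to SI: v = 77.37 km/s = 77370 m/s.
Since v is perpendicular to r, L = m · v · r.
L = 198 · 77370 · 3.355e+07 kg·m²/s ≈ 5.14e+14 kg·m²/s.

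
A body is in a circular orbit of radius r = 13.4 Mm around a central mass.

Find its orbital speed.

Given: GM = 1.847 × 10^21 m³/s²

Convert to SI: r = 13.4 Mm = 1.34e+07 m.
For a circular orbit, gravity supplies the centripetal force, so v = √(GM / r).
v = √(1.847e+21 / 1.34e+07) m/s ≈ 1.174e+07 m/s = 1.174e+04 km/s.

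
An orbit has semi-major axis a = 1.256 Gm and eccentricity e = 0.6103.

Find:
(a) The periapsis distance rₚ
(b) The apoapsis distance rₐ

Convert to SI: a = 1.256 Gm = 1.256e+09 m.
(a) rₚ = a(1 − e) = 1.256e+09 · (1 − 0.6103) = 1.256e+09 · 0.3897 ≈ 4.895e+08 m = 489.5 Mm.
(b) rₐ = a(1 + e) = 1.256e+09 · (1 + 0.6103) = 1.256e+09 · 1.6103 ≈ 2.023e+09 m = 2.023 Gm.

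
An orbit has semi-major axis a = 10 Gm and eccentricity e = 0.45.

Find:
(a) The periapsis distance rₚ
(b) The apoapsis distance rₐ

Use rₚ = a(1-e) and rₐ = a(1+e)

Convert to SI: a = 10 Gm = 1e+10 m.
(a) rₚ = a(1 − e) = 1e+10 · (1 − 0.45) = 1e+10 · 0.55 ≈ 5.5e+09 m = 5.5 Gm.
(b) rₐ = a(1 + e) = 1e+10 · (1 + 0.45) = 1e+10 · 1.45 ≈ 1.45e+10 m = 14.5 Gm.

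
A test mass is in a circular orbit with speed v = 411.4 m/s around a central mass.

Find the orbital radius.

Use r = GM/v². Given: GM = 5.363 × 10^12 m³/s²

For a circular orbit, v² = GM / r, so r = GM / v².
r = 5.363e+12 / (411.4)² m ≈ 3.169e+07 m = 31.69 Mm.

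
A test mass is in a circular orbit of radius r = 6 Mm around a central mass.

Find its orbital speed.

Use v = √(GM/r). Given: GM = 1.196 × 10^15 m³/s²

Convert to SI: r = 6 Mm = 6e+06 m.
For a circular orbit, gravity supplies the centripetal force, so v = √(GM / r).
v = √(1.196e+15 / 6e+06) m/s ≈ 1.412e+04 m/s = 14.12 km/s.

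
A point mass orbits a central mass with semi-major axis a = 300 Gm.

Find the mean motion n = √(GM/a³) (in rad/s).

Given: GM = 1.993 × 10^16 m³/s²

Convert to SI: a = 300 Gm = 3e+11 m.
n = √(GM / a³).
n = √(1.993e+16 / (3e+11)³) rad/s ≈ 8.592e-10 rad/s.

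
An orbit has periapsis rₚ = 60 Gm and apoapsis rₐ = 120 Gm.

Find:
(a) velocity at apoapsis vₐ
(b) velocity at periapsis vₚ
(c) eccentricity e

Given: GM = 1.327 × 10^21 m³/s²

Convert to SI: rₚ = 60 Gm = 6e+10 m; rₐ = 120 Gm = 1.2e+11 m.
(a) With a = (rₚ + rₐ)/2 = 9e+10 m, vₐ = √(GM (2/rₐ − 1/a)) = √(1.327e+21 · (2/1.2e+11 − 1/9e+10)) m/s ≈ 8.586e+04 m/s
(b) With a = (rₚ + rₐ)/2 = 9e+10 m, vₚ = √(GM (2/rₚ − 1/a)) = √(1.327e+21 · (2/6e+10 − 1/9e+10)) m/s ≈ 1.717e+05 m/s
(c) e = (rₐ − rₚ)/(rₐ + rₚ) = (1.2e+11 − 6e+10)/(1.2e+11 + 6e+10) ≈ 0.3333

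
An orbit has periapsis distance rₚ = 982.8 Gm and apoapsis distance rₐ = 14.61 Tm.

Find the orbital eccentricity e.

Convert to SI: rₚ = 982.8 Gm = 9.828e+11 m; rₐ = 14.61 Tm = 1.461e+13 m.
e = (rₐ − rₚ) / (rₐ + rₚ).
e = (1.461e+13 − 9.828e+11) / (1.461e+13 + 9.828e+11) = 1.36272e+13 / 1.55928e+13 ≈ 0.8739.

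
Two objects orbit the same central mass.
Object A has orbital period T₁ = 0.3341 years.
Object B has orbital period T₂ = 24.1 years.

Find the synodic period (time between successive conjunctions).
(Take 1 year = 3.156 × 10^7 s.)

Convert to SI: T₁ = 0.3341 years = 1.05442e+07 s; T₂ = 24.1 years = 7.60596e+08 s.
T_syn = |T₁ · T₂ / (T₁ − T₂)|.
T_syn = |1.05442e+07 · 7.60596e+08 / (1.05442e+07 − 7.60596e+08)| s ≈ 1.069e+07 s = 0.3388 years.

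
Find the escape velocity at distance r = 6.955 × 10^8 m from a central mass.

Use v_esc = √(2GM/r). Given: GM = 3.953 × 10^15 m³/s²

Escape velocity comes from setting total energy to zero: ½v² − GM/r = 0 ⇒ v_esc = √(2GM / r).
v_esc = √(2 · 3.953e+15 / 6.955e+08) m/s ≈ 3372 m/s = 3.372 km/s.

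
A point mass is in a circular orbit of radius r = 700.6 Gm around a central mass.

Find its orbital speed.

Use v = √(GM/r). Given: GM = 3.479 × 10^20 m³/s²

Convert to SI: r = 700.6 Gm = 7.006e+11 m.
For a circular orbit, gravity supplies the centripetal force, so v = √(GM / r).
v = √(3.479e+20 / 7.006e+11) m/s ≈ 2.228e+04 m/s = 22.28 km/s.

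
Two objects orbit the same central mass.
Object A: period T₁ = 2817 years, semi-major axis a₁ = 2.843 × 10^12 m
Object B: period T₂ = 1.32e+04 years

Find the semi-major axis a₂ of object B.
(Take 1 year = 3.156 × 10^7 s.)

Convert to SI: T₁ = 2817 years = 8.89045e+10 s; T₂ = 1.32e+04 years = 4.16592e+11 s.
Kepler's third law: (T₁/T₂)² = (a₁/a₂)³ ⇒ a₂ = a₁ · (T₂/T₁)^(2/3).
T₂/T₁ = 4.16592e+11 / 8.89045e+10 = 4.68584.
a₂ = 2.843e+12 · (4.68584)^(2/3) m ≈ 7.961e+12 m = 7.961 × 10^12 m.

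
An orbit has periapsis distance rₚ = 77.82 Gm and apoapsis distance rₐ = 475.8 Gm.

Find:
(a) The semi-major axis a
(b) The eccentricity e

Convert to SI: rₚ = 77.82 Gm = 7.782e+10 m; rₐ = 475.8 Gm = 4.758e+11 m.
(a) a = (rₚ + rₐ) / 2 = (7.782e+10 + 4.758e+11) / 2 ≈ 2.768e+11 m = 276.8 Gm.
(b) e = (rₐ − rₚ) / (rₐ + rₚ) = (4.758e+11 − 7.782e+10) / (4.758e+11 + 7.782e+10) ≈ 0.7189.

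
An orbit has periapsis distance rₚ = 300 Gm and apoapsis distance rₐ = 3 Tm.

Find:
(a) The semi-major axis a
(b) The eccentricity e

Convert to SI: rₚ = 300 Gm = 3e+11 m; rₐ = 3 Tm = 3e+12 m.
(a) a = (rₚ + rₐ) / 2 = (3e+11 + 3e+12) / 2 ≈ 1.65e+12 m = 1.65 Tm.
(b) e = (rₐ − rₚ) / (rₐ + rₚ) = (3e+12 − 3e+11) / (3e+12 + 3e+11) ≈ 0.8182.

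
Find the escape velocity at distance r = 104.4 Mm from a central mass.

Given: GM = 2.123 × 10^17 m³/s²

Convert to SI: r = 104.4 Mm = 1.044e+08 m.
Escape velocity comes from setting total energy to zero: ½v² − GM/r = 0 ⇒ v_esc = √(2GM / r).
v_esc = √(2 · 2.123e+17 / 1.044e+08) m/s ≈ 6.377e+04 m/s = 63.77 km/s.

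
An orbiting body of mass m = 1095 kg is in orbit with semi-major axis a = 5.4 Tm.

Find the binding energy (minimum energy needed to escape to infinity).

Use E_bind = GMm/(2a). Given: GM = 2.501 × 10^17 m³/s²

Convert to SI: a = 5.4 Tm = 5.4e+12 m.
Total orbital energy is E = −GMm/(2a); binding energy is E_bind = −E = GMm/(2a).
E_bind = 2.501e+17 · 1095 / (2 · 5.4e+12) J ≈ 2.536e+07 J = 25.36 MJ.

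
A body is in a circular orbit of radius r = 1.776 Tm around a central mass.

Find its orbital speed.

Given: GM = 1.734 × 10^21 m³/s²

Convert to SI: r = 1.776 Tm = 1.776e+12 m.
For a circular orbit, gravity supplies the centripetal force, so v = √(GM / r).
v = √(1.734e+21 / 1.776e+12) m/s ≈ 3.125e+04 m/s = 31.25 km/s.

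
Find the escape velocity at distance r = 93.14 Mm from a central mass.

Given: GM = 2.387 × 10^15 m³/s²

Convert to SI: r = 93.14 Mm = 9.314e+07 m.
Escape velocity comes from setting total energy to zero: ½v² − GM/r = 0 ⇒ v_esc = √(2GM / r).
v_esc = √(2 · 2.387e+15 / 9.314e+07) m/s ≈ 7159 m/s = 7.159 km/s.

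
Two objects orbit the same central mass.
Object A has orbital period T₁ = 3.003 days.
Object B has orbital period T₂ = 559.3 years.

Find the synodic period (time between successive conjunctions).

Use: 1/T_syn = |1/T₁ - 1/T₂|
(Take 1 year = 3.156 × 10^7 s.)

Convert to SI: T₁ = 3.003 days = 259459 s; T₂ = 559.3 years = 1.76515e+10 s.
T_syn = |T₁ · T₂ / (T₁ − T₂)|.
T_syn = |259459 · 1.76515e+10 / (259459 − 1.76515e+10)| s ≈ 2.595e+05 s = 3.003 days.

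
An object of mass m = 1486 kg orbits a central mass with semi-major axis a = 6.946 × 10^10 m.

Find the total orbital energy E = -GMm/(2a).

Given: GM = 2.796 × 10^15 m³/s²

E = −GMm / (2a).
E = −2.796e+15 · 1486 / (2 · 6.946e+10) J ≈ -2.991e+07 J = -29.91 MJ.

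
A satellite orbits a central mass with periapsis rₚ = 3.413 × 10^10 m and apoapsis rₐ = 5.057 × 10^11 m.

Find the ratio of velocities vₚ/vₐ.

Conservation of angular momentum gives rₚvₚ = rₐvₐ, so vₚ/vₐ = rₐ/rₚ.
vₚ/vₐ = 5.057e+11 / 3.413e+10 ≈ 14.82.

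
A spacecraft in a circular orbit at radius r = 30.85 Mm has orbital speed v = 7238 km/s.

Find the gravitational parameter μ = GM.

Convert to SI: r = 30.85 Mm = 3.085e+07 m; v = 7238 km/s = 7.238e+06 m/s.
For a circular orbit v² = GM/r, so GM = v² · r.
GM = (7.238e+06)² · 3.085e+07 m³/s² ≈ 1.616e+21 m³/s² = 1.616 × 10^21 m³/s².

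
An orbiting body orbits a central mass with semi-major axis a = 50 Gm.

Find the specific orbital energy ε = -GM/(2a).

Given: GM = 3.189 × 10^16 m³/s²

Convert to SI: a = 50 Gm = 5e+10 m.
ε = −GM / (2a).
ε = −3.189e+16 / (2 · 5e+10) J/kg ≈ -3.189e+05 J/kg = -318.9 kJ/kg.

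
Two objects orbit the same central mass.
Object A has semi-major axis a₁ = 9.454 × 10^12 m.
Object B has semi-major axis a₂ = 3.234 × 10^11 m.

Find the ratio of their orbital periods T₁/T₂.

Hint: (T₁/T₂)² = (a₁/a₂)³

From Kepler's third law, (T₁/T₂)² = (a₁/a₂)³, so T₁/T₂ = (a₁/a₂)^(3/2).
a₁/a₂ = 9.454e+12 / 3.234e+11 = 29.2331.
T₁/T₂ = (29.2331)^(3/2) ≈ 158.1.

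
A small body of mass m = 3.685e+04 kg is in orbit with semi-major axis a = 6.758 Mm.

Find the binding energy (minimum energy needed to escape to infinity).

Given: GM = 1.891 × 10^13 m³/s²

Convert to SI: a = 6.758 Mm = 6.758e+06 m.
Total orbital energy is E = −GMm/(2a); binding energy is E_bind = −E = GMm/(2a).
E_bind = 1.891e+13 · 3.685e+04 / (2 · 6.758e+06) J ≈ 5.156e+10 J = 51.56 GJ.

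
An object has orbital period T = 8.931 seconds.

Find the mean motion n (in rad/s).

n = 2π / T.
n = 2π / 8.931 s ≈ 0.7035 rad/s.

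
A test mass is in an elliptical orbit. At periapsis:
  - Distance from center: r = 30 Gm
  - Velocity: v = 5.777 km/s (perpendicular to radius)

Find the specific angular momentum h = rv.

Convert to SI: r = 30 Gm = 3e+10 m; v = 5.777 km/s = 5777 m/s.
With v perpendicular to r, h = r · v.
h = 3e+10 · 5777 m²/s ≈ 1.733e+14 m²/s.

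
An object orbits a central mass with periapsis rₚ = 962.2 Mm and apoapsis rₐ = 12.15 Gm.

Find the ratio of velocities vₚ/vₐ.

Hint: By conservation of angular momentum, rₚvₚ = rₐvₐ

Convert to SI: rₚ = 962.2 Mm = 9.622e+08 m; rₐ = 12.15 Gm = 1.215e+10 m.
Conservation of angular momentum gives rₚvₚ = rₐvₐ, so vₚ/vₐ = rₐ/rₚ.
vₚ/vₐ = 1.215e+10 / 9.622e+08 ≈ 12.63.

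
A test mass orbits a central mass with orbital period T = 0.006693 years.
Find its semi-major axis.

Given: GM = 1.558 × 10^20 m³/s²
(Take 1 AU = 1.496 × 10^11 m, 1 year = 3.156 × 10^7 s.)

Convert to SI: T = 0.006693 years = 211231 s.
Invert Kepler's third law: a = (GM · T² / (4π²))^(1/3).
Substituting T = 211231 s and GM = 1.558e+20 m³/s²:
a = (1.558e+20 · (211231)² / (4π²))^(1/3) m
a ≈ 5.605e+09 m = 0.03747 AU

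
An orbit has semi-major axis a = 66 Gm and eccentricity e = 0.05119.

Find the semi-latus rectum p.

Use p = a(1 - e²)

Convert to SI: a = 66 Gm = 6.6e+10 m.
p = a (1 − e²).
p = 6.6e+10 · (1 − (0.05119)²) = 6.6e+10 · 0.99738 ≈ 6.583e+10 m = 65.83 Gm.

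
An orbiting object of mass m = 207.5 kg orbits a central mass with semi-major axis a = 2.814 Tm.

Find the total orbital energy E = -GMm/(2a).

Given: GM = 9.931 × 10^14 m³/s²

Convert to SI: a = 2.814 Tm = 2.814e+12 m.
E = −GMm / (2a).
E = −9.931e+14 · 207.5 / (2 · 2.814e+12) J ≈ -3.661e+04 J = -36.61 kJ.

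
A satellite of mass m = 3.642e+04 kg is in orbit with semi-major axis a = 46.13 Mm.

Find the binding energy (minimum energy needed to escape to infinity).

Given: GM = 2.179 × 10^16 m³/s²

Convert to SI: a = 46.13 Mm = 4.613e+07 m.
Total orbital energy is E = −GMm/(2a); binding energy is E_bind = −E = GMm/(2a).
E_bind = 2.179e+16 · 3.642e+04 / (2 · 4.613e+07) J ≈ 8.602e+12 J = 8.602 TJ.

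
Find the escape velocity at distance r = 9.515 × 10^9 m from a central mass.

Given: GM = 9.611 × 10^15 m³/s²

Escape velocity comes from setting total energy to zero: ½v² − GM/r = 0 ⇒ v_esc = √(2GM / r).
v_esc = √(2 · 9.611e+15 / 9.515e+09) m/s ≈ 1421 m/s = 1.421 km/s.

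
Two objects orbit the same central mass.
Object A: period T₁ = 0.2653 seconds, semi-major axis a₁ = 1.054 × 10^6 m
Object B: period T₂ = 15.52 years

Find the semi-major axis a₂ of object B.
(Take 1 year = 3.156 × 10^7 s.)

Convert to SI: T₂ = 15.52 years = 4.89811e+08 s.
Kepler's third law: (T₁/T₂)² = (a₁/a₂)³ ⇒ a₂ = a₁ · (T₂/T₁)^(2/3).
T₂/T₁ = 4.89811e+08 / 0.2653 = 1.84625e+09.
a₂ = 1.054e+06 · (1.84625e+09)^(2/3) m ≈ 1.586e+12 m = 1.586 × 10^12 m.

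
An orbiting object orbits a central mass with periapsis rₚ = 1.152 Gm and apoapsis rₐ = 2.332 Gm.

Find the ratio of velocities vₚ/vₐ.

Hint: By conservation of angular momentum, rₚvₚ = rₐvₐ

Convert to SI: rₚ = 1.152 Gm = 1.152e+09 m; rₐ = 2.332 Gm = 2.332e+09 m.
Conservation of angular momentum gives rₚvₚ = rₐvₐ, so vₚ/vₐ = rₐ/rₚ.
vₚ/vₐ = 2.332e+09 / 1.152e+09 ≈ 2.024.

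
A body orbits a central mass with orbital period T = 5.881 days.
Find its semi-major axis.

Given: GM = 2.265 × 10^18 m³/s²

Convert to SI: T = 5.881 days = 508118 s.
Invert Kepler's third law: a = (GM · T² / (4π²))^(1/3).
Substituting T = 508118 s and GM = 2.265e+18 m³/s²:
a = (2.265e+18 · (508118)² / (4π²))^(1/3) m
a ≈ 2.456e+09 m = 2.456 × 10^9 m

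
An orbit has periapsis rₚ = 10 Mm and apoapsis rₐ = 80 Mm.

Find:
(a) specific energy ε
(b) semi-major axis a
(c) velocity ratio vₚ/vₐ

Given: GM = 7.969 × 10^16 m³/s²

Convert to SI: rₚ = 10 Mm = 1e+07 m; rₐ = 80 Mm = 8e+07 m.
(a) With a = (rₚ + rₐ)/2 = 4.5e+07 m, ε = −GM/(2a) = −7.969e+16/(2 · 4.5e+07) J/kg ≈ -8.854e+08 J/kg
(b) a = (rₚ + rₐ)/2 = (1e+07 + 8e+07)/2 ≈ 4.5e+07 m
(c) Conservation of angular momentum (rₚvₚ = rₐvₐ) gives vₚ/vₐ = rₐ/rₚ = 8e+07/1e+07 ≈ 8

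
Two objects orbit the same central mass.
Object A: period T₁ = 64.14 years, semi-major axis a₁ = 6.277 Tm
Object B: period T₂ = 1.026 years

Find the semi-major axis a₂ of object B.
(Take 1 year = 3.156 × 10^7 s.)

Convert to SI: T₁ = 64.14 years = 2.02426e+09 s; a₁ = 6.277 Tm = 6.277e+12 m; T₂ = 1.026 years = 3.23806e+07 s.
Kepler's third law: (T₁/T₂)² = (a₁/a₂)³ ⇒ a₂ = a₁ · (T₂/T₁)^(2/3).
T₂/T₁ = 3.23806e+07 / 2.02426e+09 = 0.0159963.
a₂ = 6.277e+12 · (0.0159963)^(2/3) m ≈ 3.985e+11 m = 398.5 Gm.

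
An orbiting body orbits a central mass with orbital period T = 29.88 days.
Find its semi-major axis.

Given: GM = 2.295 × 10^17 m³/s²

Convert to SI: T = 29.88 days = 2.58163e+06 s.
Invert Kepler's third law: a = (GM · T² / (4π²))^(1/3).
Substituting T = 2.58163e+06 s and GM = 2.295e+17 m³/s²:
a = (2.295e+17 · (2.58163e+06)² / (4π²))^(1/3) m
a ≈ 3.384e+09 m = 3.384 × 10^9 m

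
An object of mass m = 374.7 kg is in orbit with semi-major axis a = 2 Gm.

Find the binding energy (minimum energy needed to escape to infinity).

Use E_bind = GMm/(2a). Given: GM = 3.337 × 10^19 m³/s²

Convert to SI: a = 2 Gm = 2e+09 m.
Total orbital energy is E = −GMm/(2a); binding energy is E_bind = −E = GMm/(2a).
E_bind = 3.337e+19 · 374.7 / (2 · 2e+09) J ≈ 3.126e+12 J = 3.126 TJ.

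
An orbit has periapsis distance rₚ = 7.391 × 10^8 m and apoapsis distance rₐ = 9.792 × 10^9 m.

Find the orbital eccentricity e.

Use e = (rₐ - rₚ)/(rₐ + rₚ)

e = (rₐ − rₚ) / (rₐ + rₚ).
e = (9.792e+09 − 7.391e+08) / (9.792e+09 + 7.391e+08) = 9.0529e+09 / 1.05311e+10 ≈ 0.8596.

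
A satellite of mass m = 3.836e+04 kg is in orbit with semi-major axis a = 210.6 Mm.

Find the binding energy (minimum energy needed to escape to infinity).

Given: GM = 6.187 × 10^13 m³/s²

Convert to SI: a = 210.6 Mm = 2.106e+08 m.
Total orbital energy is E = −GMm/(2a); binding energy is E_bind = −E = GMm/(2a).
E_bind = 6.187e+13 · 3.836e+04 / (2 · 2.106e+08) J ≈ 5.635e+09 J = 5.635 GJ.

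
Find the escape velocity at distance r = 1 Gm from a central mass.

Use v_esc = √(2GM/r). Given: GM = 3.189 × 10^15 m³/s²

Convert to SI: r = 1 Gm = 1e+09 m.
Escape velocity comes from setting total energy to zero: ½v² − GM/r = 0 ⇒ v_esc = √(2GM / r).
v_esc = √(2 · 3.189e+15 / 1e+09) m/s ≈ 2525 m/s = 2.525 km/s.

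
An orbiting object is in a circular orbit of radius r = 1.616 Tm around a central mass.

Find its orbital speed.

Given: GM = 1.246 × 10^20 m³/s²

Convert to SI: r = 1.616 Tm = 1.616e+12 m.
For a circular orbit, gravity supplies the centripetal force, so v = √(GM / r).
v = √(1.246e+20 / 1.616e+12) m/s ≈ 8781 m/s = 8.781 km/s.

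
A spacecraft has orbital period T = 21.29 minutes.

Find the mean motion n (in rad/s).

Convert to SI: T = 21.29 minutes = 1277.4 s.
n = 2π / T.
n = 2π / 1277.4 s ≈ 0.004919 rad/s.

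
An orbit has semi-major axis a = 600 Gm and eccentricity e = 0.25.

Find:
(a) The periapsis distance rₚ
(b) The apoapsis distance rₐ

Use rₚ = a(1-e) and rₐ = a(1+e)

Convert to SI: a = 600 Gm = 6e+11 m.
(a) rₚ = a(1 − e) = 6e+11 · (1 − 0.25) = 6e+11 · 0.75 ≈ 4.5e+11 m = 450 Gm.
(b) rₐ = a(1 + e) = 6e+11 · (1 + 0.25) = 6e+11 · 1.25 ≈ 7.5e+11 m = 750 Gm.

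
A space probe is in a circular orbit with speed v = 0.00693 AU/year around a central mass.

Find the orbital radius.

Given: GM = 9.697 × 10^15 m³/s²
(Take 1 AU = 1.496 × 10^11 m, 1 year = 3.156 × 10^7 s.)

Convert to SI: v = 0.00693 AU/year = 32.8494 m/s.
For a circular orbit, v² = GM / r, so r = GM / v².
r = 9.697e+15 / (32.8494)² m ≈ 8.986e+12 m = 60.07 AU.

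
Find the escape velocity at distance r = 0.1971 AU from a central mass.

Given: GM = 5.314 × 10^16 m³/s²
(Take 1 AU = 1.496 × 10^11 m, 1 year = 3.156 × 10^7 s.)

Convert to SI: r = 0.1971 AU = 2.94862e+10 m.
Escape velocity comes from setting total energy to zero: ½v² − GM/r = 0 ⇒ v_esc = √(2GM / r).
v_esc = √(2 · 5.314e+16 / 2.94862e+10) m/s ≈ 1899 m/s = 0.4005 AU/year.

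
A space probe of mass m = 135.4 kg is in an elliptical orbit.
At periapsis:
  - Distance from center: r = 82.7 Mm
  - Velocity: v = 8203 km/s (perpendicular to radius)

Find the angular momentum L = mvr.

Convert to SI: r = 82.7 Mm = 8.27e+07 m; v = 8203 km/s = 8.203e+06 m/s.
Since v is perpendicular to r, L = m · v · r.
L = 135.4 · 8.203e+06 · 8.27e+07 kg·m²/s ≈ 9.185e+16 kg·m²/s.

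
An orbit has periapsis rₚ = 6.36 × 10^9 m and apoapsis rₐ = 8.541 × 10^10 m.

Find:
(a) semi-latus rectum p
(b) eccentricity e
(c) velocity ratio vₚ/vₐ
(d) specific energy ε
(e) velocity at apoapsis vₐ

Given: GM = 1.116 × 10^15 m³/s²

(a) From a = (rₚ + rₐ)/2 = 4.5885e+10 m and e = (rₐ − rₚ)/(rₐ + rₚ) = 0.861393, p = a(1 − e²) = 4.5885e+10 · (1 − (0.861393)²) ≈ 1.184e+10 m
(b) e = (rₐ − rₚ)/(rₐ + rₚ) = (8.541e+10 − 6.36e+09)/(8.541e+10 + 6.36e+09) ≈ 0.8614
(c) Conservation of angular momentum (rₚvₚ = rₐvₐ) gives vₚ/vₐ = rₐ/rₚ = 8.541e+10/6.36e+09 ≈ 13.43
(d) With a = (rₚ + rₐ)/2 = 4.5885e+10 m, ε = −GM/(2a) = −1.116e+15/(2 · 4.5885e+10) J/kg ≈ -1.216e+04 J/kg
(e) With a = (rₚ + rₐ)/2 = 4.5885e+10 m, vₐ = √(GM (2/rₐ − 1/a)) = √(1.116e+15 · (2/8.541e+10 − 1/4.5885e+10)) m/s ≈ 42.56 m/s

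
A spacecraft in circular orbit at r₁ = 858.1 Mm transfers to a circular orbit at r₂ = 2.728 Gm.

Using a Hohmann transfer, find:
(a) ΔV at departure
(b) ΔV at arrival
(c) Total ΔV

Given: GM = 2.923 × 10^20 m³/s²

Convert to SI: r₁ = 858.1 Mm = 8.581e+08 m; r₂ = 2.728 Gm = 2.728e+09 m.
Transfer semi-major axis: a_t = (r₁ + r₂)/2 = (8.581e+08 + 2.728e+09)/2 = 1.79305e+09 m.
Circular speeds: v₁ = √(GM/r₁) = 583641 m/s, v₂ = √(GM/r₂) = 327335 m/s.
Transfer speeds (vis-viva v² = GM(2/r − 1/a_t)): v₁ᵗ = 719899 m/s, v₂ᵗ = 226446 m/s.
(a) ΔV₁ = |v₁ᵗ − v₁| ≈ 1.363e+05 m/s = 136.3 km/s.
(b) ΔV₂ = |v₂ − v₂ᵗ| ≈ 1.009e+05 m/s = 100.9 km/s.
(c) ΔV_total = ΔV₁ + ΔV₂ ≈ 2.371e+05 m/s = 237.1 km/s.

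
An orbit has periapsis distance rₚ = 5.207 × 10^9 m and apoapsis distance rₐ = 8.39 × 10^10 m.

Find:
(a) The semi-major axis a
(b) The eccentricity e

(a) a = (rₚ + rₐ) / 2 = (5.207e+09 + 8.39e+10) / 2 ≈ 4.455e+10 m = 4.455 × 10^10 m.
(b) e = (rₐ − rₚ) / (rₐ + rₚ) = (8.39e+10 − 5.207e+09) / (8.39e+10 + 5.207e+09) ≈ 0.8831.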